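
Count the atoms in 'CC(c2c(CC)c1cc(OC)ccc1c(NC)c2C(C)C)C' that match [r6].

10

The query [r6] means: r6 matches atoms in a six-membered ring.
Check the 22 heavy atoms by environment: 10× c (aromatic, in 6-ring) → match; 1× N (acyclic) → no; 10× C (acyclic) → no; 1× O (acyclic) → no.
That gives 10 matching atoms.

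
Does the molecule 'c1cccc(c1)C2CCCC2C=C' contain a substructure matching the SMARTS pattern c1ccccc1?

The pattern c1ccccc1 describes six aromatic carbons in a ring — a benzene ring.
The molecule carries a phenyl ring, whose atoms satisfy every constraint of the query, so the pattern matches.

Yes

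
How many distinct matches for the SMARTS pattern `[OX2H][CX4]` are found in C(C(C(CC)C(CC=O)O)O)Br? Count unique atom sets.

[OX2H][CX4] is the SMARTS for an aliphatic alcohol: a hydroxyl oxygen bound to an sp3 (X4) carbon.
The molecule carries 2 separate instances of a hydroxyl group (-OH) meeting every constraint; each maps to a distinct set of atoms, giving 2 matches.

2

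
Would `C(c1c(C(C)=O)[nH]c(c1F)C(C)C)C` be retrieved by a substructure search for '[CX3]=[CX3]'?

The pattern [CX3]=[CX3] describes a non-aromatic C=C double bond between two sp2 carbons — an alkene.
The closest candidate here is an ethyl group (-CH2CH3), but its C-C bond is a single bond between CX4 carbons, not CX3=CX3. No other fragment satisfies the full query, so there is no match.

No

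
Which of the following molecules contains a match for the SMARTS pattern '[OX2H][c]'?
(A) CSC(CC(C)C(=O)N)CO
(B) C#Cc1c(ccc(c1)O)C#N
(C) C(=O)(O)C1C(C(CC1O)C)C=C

B

[OX2H][c] describes a hydroxyl oxygen attached to an aromatic carbon (a phenol).
(A) has a hydroxyl group (-OH) but the -OH is on an aliphatic carbon, not an aromatic c.
(B) contains a hydroxyl group (-OH), which satisfies every atom and bond constraint.
(C) has a hydroxyl group (-OH) but the -OH is on an aliphatic carbon, not an aromatic c.
So the answer is (B).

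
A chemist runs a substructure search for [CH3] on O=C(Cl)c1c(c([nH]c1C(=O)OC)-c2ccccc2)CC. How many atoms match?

2

The query [CH3] means: aliphatic carbon with exactly three hydrogens.
Check the 20 heavy atoms by environment: 1× n (aromatic, H1) → no; 5× c (aromatic, H0) → no; 1× C (H2) → no; 2× C (H3) → match; 2× C (H0) → no; 3× O (H0) → no; 5× c (aromatic, H1) → no; 1× Cl (H0) → no.
That gives 2 matching atoms.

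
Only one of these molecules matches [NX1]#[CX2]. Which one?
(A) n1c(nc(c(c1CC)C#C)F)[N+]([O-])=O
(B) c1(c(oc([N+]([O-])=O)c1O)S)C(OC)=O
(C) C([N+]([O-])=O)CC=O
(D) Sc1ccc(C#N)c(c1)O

D

[NX1]#[CX2] describes a nitrogen triple-bonded to a two-connected carbon (a nitrile).
(A) has a nitro group (-[N+](=O)[O-]) but there is no C#N triple bond.
(B) has a nitro group (-[N+](=O)[O-]) but there is no C#N triple bond.
(C) has a nitro group (-[N+](=O)[O-]) but there is no C#N triple bond.
(D) contains a nitrile (-C#N), which satisfies every atom and bond constraint.
So the answer is (D).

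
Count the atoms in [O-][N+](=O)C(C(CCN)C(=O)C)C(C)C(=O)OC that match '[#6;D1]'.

The query [#6;D1] means: carbon bonded to exactly one heavy atom.
Check the 17 heavy atoms by environment: 2× C (D2) → no; 5× C (D3) → no; 3× C (D1) → match; 3× O (D1) → no; 1× O (D2) → no; 1× N (D1) → no; 1× N (charge +1, D3) → no; 1× O (charge -1, D1) → no.
That gives 3 matching atoms.

3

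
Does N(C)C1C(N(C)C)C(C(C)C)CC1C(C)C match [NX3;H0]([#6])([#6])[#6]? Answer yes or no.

Yes

The pattern [NX3;H0]([#6])([#6])[#6] describes a trivalent nitrogen with no H, bonded to three carbons — a tertiary amine.
The molecule carries a dimethylamino group (-N(CH3)2), whose atoms satisfy every constraint of the query, so the pattern matches.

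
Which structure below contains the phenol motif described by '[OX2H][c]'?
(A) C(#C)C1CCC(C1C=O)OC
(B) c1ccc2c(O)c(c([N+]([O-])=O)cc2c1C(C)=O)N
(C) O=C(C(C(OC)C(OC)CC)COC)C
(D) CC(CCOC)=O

B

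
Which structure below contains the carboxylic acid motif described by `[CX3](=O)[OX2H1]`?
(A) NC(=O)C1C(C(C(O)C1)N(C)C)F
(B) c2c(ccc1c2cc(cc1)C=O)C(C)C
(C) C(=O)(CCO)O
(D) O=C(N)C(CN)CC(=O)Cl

C

[CX3](=O)[OX2H1] describes an sp2 carbon double-bonded to O and single-bonded to an -OH oxygen (a carboxylic acid).
(A) has a primary amide (-C(=O)NH2) but the carbonyl is bonded to N, not to an -OH oxygen.
(B) has an aldehyde (-CHO) but there is no singly-bonded oxygen on the carbonyl carbon.
(C) contains a carboxylic acid group (-C(=O)OH), which satisfies every atom and bond constraint.
(D) has a primary amide (-C(=O)NH2) but the carbonyl is bonded to N, not to an -OH oxygen.
So the answer is (C).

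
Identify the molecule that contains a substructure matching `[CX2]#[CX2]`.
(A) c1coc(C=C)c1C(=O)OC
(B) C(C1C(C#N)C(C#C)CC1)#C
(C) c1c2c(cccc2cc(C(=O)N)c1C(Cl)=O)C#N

B

[CX2]#[CX2] describes a carbon-carbon triple bond (an alkyne).
(A) has a vinyl group (-CH=CH2) but the C=C is a double bond; both carbons are CX3, not CX2.
(B) contains an ethynyl group (-C#CH), which satisfies every atom and bond constraint.
(C) has a nitrile (-C#N) but the triple bond is C#N, not C#C.
So the answer is (B).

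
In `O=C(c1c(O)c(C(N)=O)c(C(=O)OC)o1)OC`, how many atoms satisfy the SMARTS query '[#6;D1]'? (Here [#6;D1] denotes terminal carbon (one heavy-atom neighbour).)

2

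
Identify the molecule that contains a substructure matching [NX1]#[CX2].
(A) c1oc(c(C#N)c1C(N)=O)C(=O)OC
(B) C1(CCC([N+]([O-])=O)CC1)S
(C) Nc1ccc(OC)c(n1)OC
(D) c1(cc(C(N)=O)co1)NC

[NX1]#[CX2] describes a nitrogen triple-bonded to a two-connected carbon (a nitrile).
(A) contains a nitrile (-C#N), which satisfies every atom and bond constraint.
(B) has a nitro group (-[N+](=O)[O-]) but there is no C#N triple bond.
(C) has a primary amino group (-NH2) but the nitrogen is NX3 (three connections), not NX1 triple-bonded.
(D) has a primary amide (-C(=O)NH2) but the nitrogen is NX3, not NX1.
So the answer is (A).

A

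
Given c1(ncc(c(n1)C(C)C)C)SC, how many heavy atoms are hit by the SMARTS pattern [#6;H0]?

Check the 12 heavy atoms by environment: 2× n (aromatic, H0) → no; 3× c (aromatic, H0) → match; 1× c (aromatic, H1) → no; 4× C (H3) → no; 1× C (H1) → no; 1× S (H0) → no.
That gives 3 matching atoms.

3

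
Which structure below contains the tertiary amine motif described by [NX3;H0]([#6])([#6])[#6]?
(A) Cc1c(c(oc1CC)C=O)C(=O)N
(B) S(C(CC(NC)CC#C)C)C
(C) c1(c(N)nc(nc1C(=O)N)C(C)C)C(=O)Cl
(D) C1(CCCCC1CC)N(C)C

D

[NX3;H0]([#6])([#6])[#6] describes a trivalent nitrogen with no H, bonded to three carbons (a tertiary amine).
(A) has a primary amide (-C(=O)NH2) but the amide nitrogen has H2 and only one carbon neighbour.
(B) has an N-methylamino group (-NHCH3) but the nitrogen still has one H (H1), not H0.
(C) has a primary amide (-C(=O)NH2) but the amide nitrogen has H2 and only one carbon neighbour.
(D) contains a dimethylamino group (-N(CH3)2), which satisfies every atom and bond constraint.
So the answer is (D).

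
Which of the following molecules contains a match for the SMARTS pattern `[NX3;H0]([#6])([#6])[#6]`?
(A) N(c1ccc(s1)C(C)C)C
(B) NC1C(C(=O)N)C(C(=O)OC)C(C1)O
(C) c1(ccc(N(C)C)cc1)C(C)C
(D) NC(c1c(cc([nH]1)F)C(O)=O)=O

C

[NX3;H0]([#6])([#6])[#6] describes a trivalent nitrogen with no H, bonded to three carbons (a tertiary amine).
(A) has an N-methylamino group (-NHCH3) but the nitrogen still has one H (H1), not H0.
(B) has a primary amino group (-NH2) but the nitrogen has H2, not H0 with three carbons.
(C) contains a dimethylamino group (-N(CH3)2), which satisfies every atom and bond constraint.
(D) has a primary amide (-C(=O)NH2) but the amide nitrogen has H2 and only one carbon neighbour.
So the answer is (C).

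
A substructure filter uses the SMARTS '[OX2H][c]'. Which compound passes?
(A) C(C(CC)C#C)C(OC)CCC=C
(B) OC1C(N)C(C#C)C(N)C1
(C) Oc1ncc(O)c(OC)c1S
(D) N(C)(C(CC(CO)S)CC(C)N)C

C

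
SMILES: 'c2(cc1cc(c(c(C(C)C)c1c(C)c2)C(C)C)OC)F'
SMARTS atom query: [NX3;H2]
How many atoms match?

0

The query [NX3;H2] means: aliphatic N with 3 total connections, two of them H — an -NH2 nitrogen (amine or amide).
Check the 20 heavy atoms by environment: 7× c (aromatic, H0, X3) → no; 3× c (aromatic, H1, X3) → no; 2× C (H1, X4) → no; 6× C (H3, X4) → no; 1× F (H0, X1) → no; 1× O (H0, X2) → no.
No environment satisfies the query, so 0 matching atoms.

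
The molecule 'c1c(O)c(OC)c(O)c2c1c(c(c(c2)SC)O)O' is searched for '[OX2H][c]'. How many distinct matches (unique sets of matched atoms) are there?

4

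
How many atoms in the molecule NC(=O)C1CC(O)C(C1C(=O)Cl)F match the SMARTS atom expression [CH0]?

2

The query [CH0] means: aliphatic carbon with no attached hydrogen.
Check the 13 heavy atoms by environment: 1× C (H2) → no; 4× C (H1) → no; 2× C (H0) → match; 2× O (H0) → no; 1× Cl (H0) → no; 1× O (H1) → no; 1× N (H2) → no; 1× F (H0) → no.
That gives 2 matching atoms.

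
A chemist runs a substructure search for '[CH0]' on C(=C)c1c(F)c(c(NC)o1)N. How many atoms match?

0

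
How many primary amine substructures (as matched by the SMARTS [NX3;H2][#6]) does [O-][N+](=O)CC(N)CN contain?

[NX3;H2][#6] is the SMARTS for a primary amine: a trivalent nitrogen with two H attached to carbon.
The molecule carries 2 separate instances of a primary amino group (-NH2) meeting every constraint; each maps to a distinct set of atoms, giving 2 matches.

2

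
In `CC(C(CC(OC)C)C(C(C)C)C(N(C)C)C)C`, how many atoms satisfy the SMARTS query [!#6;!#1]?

2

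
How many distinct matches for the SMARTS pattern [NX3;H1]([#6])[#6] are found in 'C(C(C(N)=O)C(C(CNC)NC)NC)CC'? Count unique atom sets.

3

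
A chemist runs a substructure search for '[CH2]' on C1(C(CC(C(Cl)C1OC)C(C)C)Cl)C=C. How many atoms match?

2

The query [CH2] means: aliphatic carbon with exactly two hydrogens.
Check the 15 heavy atoms by environment: 7× C (H1) → no; 2× C (H2) → match; 1× O (H0) → no; 3× C (H3) → no; 2× Cl (H0) → no.
That gives 2 matching atoms.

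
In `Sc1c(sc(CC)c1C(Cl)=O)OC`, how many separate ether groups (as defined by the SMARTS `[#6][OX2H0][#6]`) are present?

1

[#6][OX2H0][#6] is the SMARTS for an ether: an aliphatic oxygen bridging two carbons with no H on the oxygen.
Exactly one fragment in the molecule meets all constraints, giving 1 match.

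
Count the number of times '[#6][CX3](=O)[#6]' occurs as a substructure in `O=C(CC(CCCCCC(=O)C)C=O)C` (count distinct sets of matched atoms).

2

[#6][CX3](=O)[#6] is the SMARTS for a ketone: a carbonyl carbon (no H) flanked by two carbons.
The molecule carries 2 separate instances of an acetyl/ketone group (-C(=O)CH3) meeting every constraint; each maps to a distinct set of atoms, giving 2 matches.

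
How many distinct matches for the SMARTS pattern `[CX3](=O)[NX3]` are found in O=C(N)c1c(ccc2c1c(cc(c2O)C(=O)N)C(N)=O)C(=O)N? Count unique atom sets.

4

[CX3](=O)[NX3] is the SMARTS for an amide: a carbonyl carbon bonded to a trivalent nitrogen.
The molecule carries 4 separate instances of a primary amide (-C(=O)NH2) meeting every constraint; each maps to a distinct set of atoms, giving 4 matches.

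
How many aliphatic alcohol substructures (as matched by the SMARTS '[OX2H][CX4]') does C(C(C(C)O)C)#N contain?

1

[OX2H][CX4] is the SMARTS for an aliphatic alcohol: a hydroxyl oxygen bound to an sp3 (X4) carbon.
Exactly one fragment in the molecule meets all constraints, giving 1 match.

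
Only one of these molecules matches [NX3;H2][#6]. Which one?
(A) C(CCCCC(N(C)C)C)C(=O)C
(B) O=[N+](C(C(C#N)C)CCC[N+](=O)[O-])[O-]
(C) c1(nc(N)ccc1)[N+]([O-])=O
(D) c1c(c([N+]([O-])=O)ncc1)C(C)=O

C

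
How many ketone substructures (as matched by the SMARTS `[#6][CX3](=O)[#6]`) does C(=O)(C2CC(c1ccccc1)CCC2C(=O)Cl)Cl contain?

0

[#6][CX3](=O)[#6] is the SMARTS for a ketone: a carbonyl carbon (no H) flanked by two carbons.
No fragment in the molecule satisfies every constraint, giving 0 matches.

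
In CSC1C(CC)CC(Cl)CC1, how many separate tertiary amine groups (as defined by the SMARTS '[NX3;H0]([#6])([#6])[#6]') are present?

0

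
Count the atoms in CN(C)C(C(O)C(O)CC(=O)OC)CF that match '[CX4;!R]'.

8

The query [CX4;!R] means: aliphatic carbon with four total connections, not in a ring.
Check the 15 heavy atoms by environment: 8× C (X4, acyclic) → match; 1× C (X3, acyclic) → no; 1× O (X1, acyclic) → no; 3× O (X2, acyclic) → no; 1× F (X1, acyclic) → no; 1× N (X3, acyclic) → no.
That gives 8 matching atoms.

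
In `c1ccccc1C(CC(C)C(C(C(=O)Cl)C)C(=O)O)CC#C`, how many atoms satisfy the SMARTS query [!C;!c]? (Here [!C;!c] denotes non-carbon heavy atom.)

4

Check the 22 heavy atoms by environment: 12× C → no; 6× c (aromatic) → no; 3× O → match; 1× Cl → match.
Summing the matching environments: 3 + 1 = 4 matching atoms.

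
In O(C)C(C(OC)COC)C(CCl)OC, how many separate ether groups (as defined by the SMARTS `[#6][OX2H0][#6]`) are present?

[#6][OX2H0][#6] is the SMARTS for an ether: an aliphatic oxygen bridging two carbons with no H on the oxygen.
The molecule carries 4 separate instances of a methoxy ether (-OCH3) meeting every constraint; each maps to a distinct set of atoms, giving 4 matches.

4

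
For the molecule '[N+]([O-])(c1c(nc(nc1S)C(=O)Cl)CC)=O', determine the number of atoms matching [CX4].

2

Check the 15 heavy atoms by environment: 2× n (aromatic, X2) → no; 4× c (aromatic, X3) → no; 1× C (X3) → no; 2× O (X1) → no; 1× Cl (X1) → no; 1× N (charge +1, X3) → no; 1× O (charge -1, X1) → no; 2× C (X4) → match; 1× S (X2) → no.
That gives 2 matching atoms.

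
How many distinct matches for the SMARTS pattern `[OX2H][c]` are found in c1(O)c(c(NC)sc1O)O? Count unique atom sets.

[OX2H][c] is the SMARTS for a phenol: a hydroxyl oxygen attached to an aromatic carbon.
The molecule carries 3 separate instances of a hydroxyl group (-OH) meeting every constraint; each maps to a distinct set of atoms, giving 3 matches.

3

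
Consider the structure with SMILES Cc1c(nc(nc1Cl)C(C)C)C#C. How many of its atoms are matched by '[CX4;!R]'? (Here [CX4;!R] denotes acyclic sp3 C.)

4

Check the 13 heavy atoms by environment: 2× n (aromatic, X2, in 6-ring) → no; 4× c (aromatic, X3, in 6-ring) → no; 4× C (X4, acyclic) → match; 2× C (X2, acyclic) → no; 1× Cl (X1, acyclic) → no.
That gives 4 matching atoms.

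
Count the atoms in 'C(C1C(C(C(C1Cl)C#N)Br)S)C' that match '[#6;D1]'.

1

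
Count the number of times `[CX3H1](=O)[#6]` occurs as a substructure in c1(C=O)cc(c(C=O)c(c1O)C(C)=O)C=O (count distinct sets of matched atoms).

3

[CX3H1](=O)[#6] is the SMARTS for an aldehyde: an sp2 carbon with one H, double-bonded to O and single-bonded to carbon.
The molecule carries 3 separate instances of an aldehyde (-CHO) meeting every constraint; each maps to a distinct set of atoms, giving 3 matches.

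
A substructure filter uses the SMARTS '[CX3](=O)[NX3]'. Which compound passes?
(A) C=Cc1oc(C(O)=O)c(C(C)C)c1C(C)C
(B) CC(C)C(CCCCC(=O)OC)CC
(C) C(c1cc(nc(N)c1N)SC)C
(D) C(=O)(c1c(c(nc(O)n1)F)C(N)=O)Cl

[CX3](=O)[NX3] describes a carbonyl carbon bonded to a trivalent nitrogen (an amide).
(A) has a carboxylic acid group (-C(=O)OH) but the carbonyl is bonded to O, not to an NX3 nitrogen.
(B) has a methyl-ester group (-C(=O)OCH3) but the carbonyl is bonded to O, not to an NX3 nitrogen.
(C) has a primary amino group (-NH2) but the -NH2 is not attached to a carbonyl carbon.
(D) contains a primary amide (-C(=O)NH2), which satisfies every atom and bond constraint.
So the answer is (D).

D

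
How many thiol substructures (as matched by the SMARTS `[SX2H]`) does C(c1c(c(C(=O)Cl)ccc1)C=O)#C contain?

0

[SX2H] is the SMARTS for a thiol: an aliphatic sulfur with two connections, one being H.
No fragment in the molecule satisfies every constraint, giving 0 matches.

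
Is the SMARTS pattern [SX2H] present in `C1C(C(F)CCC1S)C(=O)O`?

Yes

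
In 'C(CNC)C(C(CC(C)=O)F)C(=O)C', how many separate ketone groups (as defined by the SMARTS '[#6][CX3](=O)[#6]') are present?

[#6][CX3](=O)[#6] is the SMARTS for a ketone: a carbonyl carbon (no H) flanked by two carbons.
The molecule carries 2 separate instances of an acetyl/ketone group (-C(=O)CH3) meeting every constraint; each maps to a distinct set of atoms, giving 2 matches.

2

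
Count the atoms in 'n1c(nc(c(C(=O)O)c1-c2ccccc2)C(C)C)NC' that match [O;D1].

The query [O;D1] means: aliphatic oxygen bonded to exactly one heavy atom.
Check the 20 heavy atoms by environment: 2× n (aromatic, D2) → no; 5× c (aromatic, D3) → no; 1× N (D2) → no; 3× C (D1) → no; 5× c (aromatic, D2) → no; 2× C (D3) → no; 2× O (D1) → match.
That gives 2 matching atoms.

2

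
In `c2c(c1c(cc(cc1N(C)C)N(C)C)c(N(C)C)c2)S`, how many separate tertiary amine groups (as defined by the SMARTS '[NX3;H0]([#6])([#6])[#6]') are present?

3

[NX3;H0]([#6])([#6])[#6] is the SMARTS for a tertiary amine: a trivalent nitrogen with no H, bonded to three carbons.
The molecule carries 3 separate instances of a dimethylamino group (-N(CH3)2) meeting every constraint; each maps to a distinct set of atoms, giving 3 matches.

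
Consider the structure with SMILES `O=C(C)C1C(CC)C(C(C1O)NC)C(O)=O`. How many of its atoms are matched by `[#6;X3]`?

The query [#6;X3] means: any carbon (aromatic or not) with three total connections.
Check the 16 heavy atoms by environment: 9× C (X4) → no; 1× N (X3) → no; 2× O (X2) → no; 2× C (X3) → match; 2× O (X1) → no.
That gives 2 matching atoms.

2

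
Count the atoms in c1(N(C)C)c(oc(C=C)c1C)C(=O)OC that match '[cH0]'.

The query [cH0] means: aromatic carbon with no attached hydrogen (substituted or ring-fusion).
Check the 15 heavy atoms by environment: 1× o (aromatic, H0) → no; 4× c (aromatic, H0) → match; 1× C (H1) → no; 1× C (H2) → no; 4× C (H3) → no; 1× N (H0) → no; 1× C (H0) → no; 2× O (H0) → no.
That gives 4 matching atoms.

4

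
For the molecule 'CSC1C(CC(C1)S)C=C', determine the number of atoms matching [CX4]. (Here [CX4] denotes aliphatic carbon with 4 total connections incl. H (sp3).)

6

The query [CX4] means: C with X4: aliphatic carbon with exactly 4 total connections (bonds + H).
Check the 10 heavy atoms by environment: 6× C (X4) → match; 2× S (X2) → no; 2× C (X3) → no.
That gives 6 matching atoms.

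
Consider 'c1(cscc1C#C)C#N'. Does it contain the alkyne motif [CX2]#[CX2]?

Yes

The pattern [CX2]#[CX2] describes a carbon-carbon triple bond — an alkyne.
The molecule carries an ethynyl group (-C#CH), whose atoms satisfy every constraint of the query, so the pattern matches.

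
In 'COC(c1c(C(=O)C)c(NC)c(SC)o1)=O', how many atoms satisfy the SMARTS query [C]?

6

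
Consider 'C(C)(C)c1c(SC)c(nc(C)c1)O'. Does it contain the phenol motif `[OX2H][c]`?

The pattern [OX2H][c] describes a hydroxyl oxygen attached to an aromatic carbon — a phenol.
The molecule carries a hydroxyl group (-OH), whose atoms satisfy every constraint of the query, so the pattern matches.

Yes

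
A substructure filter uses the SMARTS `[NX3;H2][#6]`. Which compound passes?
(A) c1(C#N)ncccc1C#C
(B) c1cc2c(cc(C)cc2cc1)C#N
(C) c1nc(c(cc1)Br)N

C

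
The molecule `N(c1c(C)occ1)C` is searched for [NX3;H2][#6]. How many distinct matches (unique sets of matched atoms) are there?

[NX3;H2][#6] is the SMARTS for a primary amine: a trivalent nitrogen with two H attached to carbon.
The molecule has an N-methylamino group (-NHCH3), but the nitrogen bears two carbons and only one H (H1), not H2; nothing else fits, so there are 0 matches.

0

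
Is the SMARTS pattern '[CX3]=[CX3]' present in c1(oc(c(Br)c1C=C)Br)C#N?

The pattern [CX3]=[CX3] describes a non-aromatic C=C double bond between two sp2 carbons — an alkene.
The molecule carries a vinyl group (-CH=CH2), whose atoms satisfy every constraint of the query, so the pattern matches.

Yes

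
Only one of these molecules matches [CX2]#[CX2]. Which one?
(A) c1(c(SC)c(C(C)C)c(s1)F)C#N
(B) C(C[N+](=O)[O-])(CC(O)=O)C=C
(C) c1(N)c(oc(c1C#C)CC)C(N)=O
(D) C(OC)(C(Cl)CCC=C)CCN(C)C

[CX2]#[CX2] describes a carbon-carbon triple bond (an alkyne).
(A) has a nitrile (-C#N) but the triple bond is C#N, not C#C.
(B) has a vinyl group (-CH=CH2) but the C=C is a double bond; both carbons are CX3, not CX2.
(C) contains an ethynyl group (-C#CH), which satisfies every atom and bond constraint.
(D) has a vinyl group (-CH=CH2) but the C=C is a double bond; both carbons are CX3, not CX2.
So the answer is (C).

C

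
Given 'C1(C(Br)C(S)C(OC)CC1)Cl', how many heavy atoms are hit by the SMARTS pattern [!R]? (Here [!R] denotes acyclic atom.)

5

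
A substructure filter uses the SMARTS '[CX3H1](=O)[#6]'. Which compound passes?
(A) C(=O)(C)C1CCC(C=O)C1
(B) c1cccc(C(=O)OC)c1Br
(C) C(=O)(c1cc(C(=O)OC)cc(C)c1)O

A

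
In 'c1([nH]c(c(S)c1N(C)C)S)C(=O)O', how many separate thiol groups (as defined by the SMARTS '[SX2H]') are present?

2

[SX2H] is the SMARTS for a thiol: an aliphatic sulfur with two connections, one being H.
The molecule carries 2 separate instances of a thiol (-SH) meeting every constraint; each maps to a distinct set of atoms, giving 2 matches.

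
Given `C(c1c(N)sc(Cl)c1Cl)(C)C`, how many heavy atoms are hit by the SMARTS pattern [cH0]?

The query [cH0] means: aromatic carbon with no attached hydrogen (substituted or ring-fusion).
Check the 11 heavy atoms by environment: 1× s (aromatic, H0) → no; 4× c (aromatic, H0) → match; 2× Cl (H0) → no; 1× C (H1) → no; 2× C (H3) → no; 1× N (H2) → no.
That gives 4 matching atoms.

4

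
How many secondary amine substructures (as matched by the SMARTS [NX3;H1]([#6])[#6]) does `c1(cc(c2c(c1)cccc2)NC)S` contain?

[NX3;H1]([#6])[#6] is the SMARTS for a secondary amine: a trivalent nitrogen with one H, bonded to two carbons.
Exactly one fragment in the molecule meets all constraints, giving 1 match.

1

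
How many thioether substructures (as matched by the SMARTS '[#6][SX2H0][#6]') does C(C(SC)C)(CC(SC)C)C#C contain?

2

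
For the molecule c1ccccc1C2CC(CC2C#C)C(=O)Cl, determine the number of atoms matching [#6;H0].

3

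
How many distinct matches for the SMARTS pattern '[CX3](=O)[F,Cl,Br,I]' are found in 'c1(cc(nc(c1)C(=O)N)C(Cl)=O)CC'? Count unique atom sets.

1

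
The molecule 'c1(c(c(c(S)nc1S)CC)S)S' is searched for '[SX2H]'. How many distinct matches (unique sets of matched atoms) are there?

4

[SX2H] is the SMARTS for a thiol: an aliphatic sulfur with two connections, one being H.
The molecule carries 4 separate instances of a thiol (-SH) meeting every constraint; each maps to a distinct set of atoms, giving 4 matches.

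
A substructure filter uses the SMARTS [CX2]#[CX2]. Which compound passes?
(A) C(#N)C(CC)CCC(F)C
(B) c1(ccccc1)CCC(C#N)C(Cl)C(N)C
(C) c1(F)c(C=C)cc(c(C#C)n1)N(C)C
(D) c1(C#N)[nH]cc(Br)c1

C

[CX2]#[CX2] describes a carbon-carbon triple bond (an alkyne).
(A) has a nitrile (-C#N) but the triple bond is C#N, not C#C.
(B) has a nitrile (-C#N) but the triple bond is C#N, not C#C.
(C) contains an ethynyl group (-C#CH), which satisfies every atom and bond constraint.
(D) has a nitrile (-C#N) but the triple bond is C#N, not C#C.
So the answer is (C).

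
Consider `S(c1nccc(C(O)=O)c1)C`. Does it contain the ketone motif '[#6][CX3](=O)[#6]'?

No

The pattern [#6][CX3](=O)[#6] describes a carbonyl carbon (no H) flanked by two carbons — a ketone.
The closest candidate here is a carboxylic acid group (-C(=O)OH), but one neighbour of the carbonyl carbon is O, not C. No other fragment satisfies the full query, so there is no match.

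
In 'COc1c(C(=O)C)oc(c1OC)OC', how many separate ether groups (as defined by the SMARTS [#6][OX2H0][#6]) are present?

[#6][OX2H0][#6] is the SMARTS for an ether: an aliphatic oxygen bridging two carbons with no H on the oxygen.
The molecule carries 3 separate instances of a methoxy ether (-OCH3) meeting every constraint; each maps to a distinct set of atoms, giving 3 matches.

3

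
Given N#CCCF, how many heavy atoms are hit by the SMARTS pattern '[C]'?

3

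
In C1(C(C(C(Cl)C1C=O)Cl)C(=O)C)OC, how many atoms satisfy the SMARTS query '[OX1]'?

2

The query [OX1] means: aliphatic oxygen with one total connection — typically a carbonyl =O or an oxide.
Check the 14 heavy atoms by environment: 7× C (X4) → no; 2× Cl (X1) → no; 1× O (X2) → no; 2× C (X3) → no; 2× O (X1) → match.
That gives 2 matching atoms.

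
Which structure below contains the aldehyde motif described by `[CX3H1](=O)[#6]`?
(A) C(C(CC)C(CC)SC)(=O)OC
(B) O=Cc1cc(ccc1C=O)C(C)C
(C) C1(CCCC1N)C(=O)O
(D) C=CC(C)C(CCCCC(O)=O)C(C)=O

[CX3H1](=O)[#6] describes an sp2 carbon with one H, double-bonded to O and single-bonded to carbon (an aldehyde).
(A) has a methyl-ester group (-C(=O)OCH3) but the carbonyl carbon has H0, not H1.
(B) contains an aldehyde (-CHO), which satisfies every atom and bond constraint.
(C) has a carboxylic acid group (-C(=O)OH) but the carbonyl carbon has H0 and is bonded to O, not H1.
(D) has a carboxylic acid group (-C(=O)OH) but the carbonyl carbon has H0 and is bonded to O, not H1.
So the answer is (B).

B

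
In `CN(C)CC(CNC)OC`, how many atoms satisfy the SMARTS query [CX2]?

0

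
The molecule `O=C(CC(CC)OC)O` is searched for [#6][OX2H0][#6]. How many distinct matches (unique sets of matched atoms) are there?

1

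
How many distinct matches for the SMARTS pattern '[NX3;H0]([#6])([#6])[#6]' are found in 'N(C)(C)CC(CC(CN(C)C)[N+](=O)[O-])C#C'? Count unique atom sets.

2

[NX3;H0]([#6])([#6])[#6] is the SMARTS for a tertiary amine: a trivalent nitrogen with no H, bonded to three carbons.
The molecule carries 2 separate instances of a dimethylamino group (-N(CH3)2) meeting every constraint; each maps to a distinct set of atoms, giving 2 matches.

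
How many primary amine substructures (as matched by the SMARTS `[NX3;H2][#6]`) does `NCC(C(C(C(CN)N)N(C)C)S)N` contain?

4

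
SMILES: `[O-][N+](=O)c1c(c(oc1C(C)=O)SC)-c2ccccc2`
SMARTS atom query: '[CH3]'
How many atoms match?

The query [CH3] means: aliphatic carbon with exactly three hydrogens.
Check the 19 heavy atoms by environment: 1× o (aromatic, H0) → no; 5× c (aromatic, H0) → no; 1× C (H0) → no; 2× O (H0) → no; 2× C (H3) → match; 5× c (aromatic, H1) → no; 1× S (H0) → no; 1× N (charge +1, H0) → no; 1× O (charge -1, H0) → no.
That gives 2 matching atoms.

2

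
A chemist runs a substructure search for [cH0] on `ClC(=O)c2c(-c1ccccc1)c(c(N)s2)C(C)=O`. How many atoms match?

5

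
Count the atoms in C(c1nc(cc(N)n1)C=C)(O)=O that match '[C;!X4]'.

The query [C;!X4] means: aliphatic carbon that does not have four total connections.
Check the 12 heavy atoms by environment: 2× n (aromatic, X2) → no; 4× c (aromatic, X3) → no; 1× N (X3) → no; 3× C (X3) → match; 1× O (X1) → no; 1× O (X2) → no.
That gives 3 matching atoms.

3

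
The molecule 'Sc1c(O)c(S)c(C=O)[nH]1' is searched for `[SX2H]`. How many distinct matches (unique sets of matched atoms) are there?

2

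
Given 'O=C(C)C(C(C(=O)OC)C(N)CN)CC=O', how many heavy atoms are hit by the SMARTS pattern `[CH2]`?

Check the 16 heavy atoms by environment: 2× C (H2) → match; 4× C (H1) → no; 2× C (H0) → no; 4× O (H0) → no; 2× C (H3) → no; 2× N (H2) → no.
That gives 2 matching atoms.

2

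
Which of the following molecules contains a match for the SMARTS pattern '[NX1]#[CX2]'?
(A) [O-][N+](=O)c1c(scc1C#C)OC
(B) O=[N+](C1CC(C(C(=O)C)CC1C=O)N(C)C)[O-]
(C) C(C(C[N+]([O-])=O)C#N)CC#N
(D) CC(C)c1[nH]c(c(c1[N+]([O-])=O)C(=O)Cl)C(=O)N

[NX1]#[CX2] describes a nitrogen triple-bonded to a two-connected carbon (a nitrile).
(A) has a nitro group (-[N+](=O)[O-]) but there is no C#N triple bond.
(B) has a nitro group (-[N+](=O)[O-]) but there is no C#N triple bond.
(C) contains a nitrile (-C#N), which satisfies every atom and bond constraint.
(D) has a primary amide (-C(=O)NH2) but the nitrogen is NX3, not NX1.
So the answer is (C).

C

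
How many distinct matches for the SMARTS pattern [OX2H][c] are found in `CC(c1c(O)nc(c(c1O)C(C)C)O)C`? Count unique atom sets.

3

[OX2H][c] is the SMARTS for a phenol: a hydroxyl oxygen attached to an aromatic carbon.
The molecule carries 3 separate instances of a hydroxyl group (-OH) meeting every constraint; each maps to a distinct set of atoms, giving 3 matches.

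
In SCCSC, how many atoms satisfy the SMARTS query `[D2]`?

The query [D2] means: atom with exactly two heavy-atom neighbours.
Check the 5 heavy atoms by environment: 2× C (D2) → match; 1× S (D2) → match; 1× C (D1) → no; 1× S (D1) → no.
Summing the matching environments: 2 + 1 = 3 matching atoms.

3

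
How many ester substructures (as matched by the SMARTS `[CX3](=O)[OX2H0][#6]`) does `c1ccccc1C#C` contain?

0

[CX3](=O)[OX2H0][#6] is the SMARTS for an ester: a carbonyl carbon bonded to an oxygen that is itself bonded to carbon (no H on that O).
No fragment in the molecule satisfies every constraint, giving 0 matches.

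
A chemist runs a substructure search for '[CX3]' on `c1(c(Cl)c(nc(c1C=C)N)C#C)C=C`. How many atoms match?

The query [CX3] means: C with X3: aliphatic carbon with exactly 3 total connections.
Check the 14 heavy atoms by environment: 1× n (aromatic, X2) → no; 5× c (aromatic, X3) → no; 1× Cl (X1) → no; 1× N (X3) → no; 2× C (X2) → no; 4× C (X3) → match.
That gives 4 matching atoms.

4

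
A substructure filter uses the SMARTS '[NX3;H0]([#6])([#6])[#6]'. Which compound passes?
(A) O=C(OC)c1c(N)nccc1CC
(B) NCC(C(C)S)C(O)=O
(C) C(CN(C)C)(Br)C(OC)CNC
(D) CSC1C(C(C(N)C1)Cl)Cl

C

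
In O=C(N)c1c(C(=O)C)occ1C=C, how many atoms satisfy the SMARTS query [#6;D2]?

The query [#6;D2] means: any carbon bonded to exactly two heavy atoms.
Check the 13 heavy atoms by environment: 1× o (aromatic, D2) → no; 1× c (aromatic, D2) → match; 3× c (aromatic, D3) → no; 2× C (D3) → no; 2× O (D1) → no; 1× N (D1) → no; 1× C (D2) → match; 2× C (D1) → no.
Summing the matching environments: 1 + 1 = 2 matching atoms.

2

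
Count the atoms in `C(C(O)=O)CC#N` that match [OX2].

1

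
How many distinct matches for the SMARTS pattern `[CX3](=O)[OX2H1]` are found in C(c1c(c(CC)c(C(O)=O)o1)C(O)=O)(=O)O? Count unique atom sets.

3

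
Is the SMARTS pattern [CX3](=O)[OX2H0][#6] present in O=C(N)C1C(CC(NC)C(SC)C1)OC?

No

The pattern [CX3](=O)[OX2H0][#6] describes a carbonyl carbon bonded to an oxygen that is itself bonded to carbon (no H on that O) — an ester.
The closest candidate here is a methoxy ether (-OCH3), but the ether oxygen is not adjacent to a C=O carbon. No other fragment satisfies the full query, so there is no match.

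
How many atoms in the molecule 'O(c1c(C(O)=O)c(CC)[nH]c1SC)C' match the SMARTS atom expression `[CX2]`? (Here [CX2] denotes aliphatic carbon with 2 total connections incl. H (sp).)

The query [CX2] means: C with X2: aliphatic carbon with exactly 2 total connections.
Check the 14 heavy atoms by environment: 1× n (aromatic, X3) → no; 4× c (aromatic, X3) → no; 1× S (X2) → no; 4× C (X4) → no; 2× O (X2) → no; 1× C (X3) → no; 1× O (X1) → no.
No environment satisfies the query, so 0 matching atoms.

0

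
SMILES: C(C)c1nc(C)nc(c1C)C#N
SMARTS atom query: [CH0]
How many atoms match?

1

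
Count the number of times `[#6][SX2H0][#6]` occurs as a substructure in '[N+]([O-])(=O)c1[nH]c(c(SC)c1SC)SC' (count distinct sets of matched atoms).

3

[#6][SX2H0][#6] is the SMARTS for a thioether: an aliphatic sulfur bridging two carbons with no H on the sulfur.
The molecule carries 3 separate instances of a methylthio ether (-SCH3) meeting every constraint; each maps to a distinct set of atoms, giving 3 matches.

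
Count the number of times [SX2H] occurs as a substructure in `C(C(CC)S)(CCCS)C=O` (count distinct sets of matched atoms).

2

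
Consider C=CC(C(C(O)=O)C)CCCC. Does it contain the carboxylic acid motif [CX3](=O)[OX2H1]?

The pattern [CX3](=O)[OX2H1] describes an sp2 carbon double-bonded to O and single-bonded to an -OH oxygen — a carboxylic acid.
The molecule carries a carboxylic acid group (-C(=O)OH), whose atoms satisfy every constraint of the query, so the pattern matches.

Yes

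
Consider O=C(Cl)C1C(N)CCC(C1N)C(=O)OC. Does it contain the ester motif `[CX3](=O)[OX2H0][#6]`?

Yes

The pattern [CX3](=O)[OX2H0][#6] describes a carbonyl carbon bonded to an oxygen that is itself bonded to carbon (no H on that O) — an ester.
The molecule carries a methyl-ester group (-C(=O)OCH3), whose atoms satisfy every constraint of the query, so the pattern matches.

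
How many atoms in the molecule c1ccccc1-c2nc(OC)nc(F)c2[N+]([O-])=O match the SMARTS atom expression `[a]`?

12

Check the 18 heavy atoms by environment: 2× n (aromatic) → match; 10× c (aromatic) → match; 1× F → no; 2× O → no; 1× C → no; 1× N (charge +1) → no; 1× O (charge -1) → no.
Summing the matching environments: 2 + 10 = 12 matching atoms.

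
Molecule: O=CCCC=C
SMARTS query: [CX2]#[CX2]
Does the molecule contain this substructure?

No

The pattern [CX2]#[CX2] describes a carbon-carbon triple bond — an alkyne.
The closest candidate here is a vinyl group (-CH=CH2), but the C=C is a double bond; both carbons are CX3, not CX2. No other fragment satisfies the full query, so there is no match.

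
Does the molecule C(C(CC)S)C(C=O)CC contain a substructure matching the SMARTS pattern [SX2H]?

Yes

The pattern [SX2H] describes an aliphatic sulfur with two connections, one being H — a thiol.
The molecule carries a thiol (-SH), whose atoms satisfy every constraint of the query, so the pattern matches.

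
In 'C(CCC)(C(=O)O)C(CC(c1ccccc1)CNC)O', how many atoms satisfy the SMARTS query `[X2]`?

2

The query [X2] means: any atom with exactly two total connections (bonds + H).
Check the 20 heavy atoms by environment: 9× C (X4) → no; 1× N (X3) → no; 2× O (X2) → match; 6× c (aromatic, X3) → no; 1× C (X3) → no; 1× O (X1) → no.
That gives 2 matching atoms.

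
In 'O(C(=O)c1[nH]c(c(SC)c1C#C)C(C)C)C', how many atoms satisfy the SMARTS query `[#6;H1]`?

2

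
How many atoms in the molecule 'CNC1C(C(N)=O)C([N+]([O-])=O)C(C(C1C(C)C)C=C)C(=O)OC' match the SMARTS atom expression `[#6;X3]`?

4

The query [#6;X3] means: any carbon (aromatic or not) with three total connections.
Check the 23 heavy atoms by environment: 11× C (X4) → no; 4× C (X3) → match; 3× O (X1) → no; 2× N (X3) → no; 1× O (X2) → no; 1× N (charge +1, X3) → no; 1× O (charge -1, X1) → no.
That gives 4 matching atoms.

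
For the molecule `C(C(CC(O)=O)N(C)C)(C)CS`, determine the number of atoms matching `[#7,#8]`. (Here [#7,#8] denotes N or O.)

The query [#7,#8] means: nitrogen or oxygen (comma = OR).
Check the 12 heavy atoms by environment: 8× C → no; 2× O → match; 1× N → match; 1× S → no.
Summing the matching environments: 2 + 1 = 3 matching atoms.

3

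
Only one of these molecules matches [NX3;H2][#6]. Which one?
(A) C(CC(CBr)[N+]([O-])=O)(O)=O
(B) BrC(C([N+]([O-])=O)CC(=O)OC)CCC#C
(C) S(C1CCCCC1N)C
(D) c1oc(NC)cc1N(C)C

C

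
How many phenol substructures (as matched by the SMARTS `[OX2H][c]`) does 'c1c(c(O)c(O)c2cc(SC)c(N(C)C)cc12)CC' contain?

2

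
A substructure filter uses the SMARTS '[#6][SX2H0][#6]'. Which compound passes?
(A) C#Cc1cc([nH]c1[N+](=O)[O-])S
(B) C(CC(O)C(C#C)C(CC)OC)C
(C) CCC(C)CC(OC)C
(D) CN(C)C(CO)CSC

[#6][SX2H0][#6] describes an aliphatic sulfur bridging two carbons with no H on the sulfur (a thioether).
(A) has a thiol (-SH) but the sulfur has H1, not H0 bridging two carbons.
(B) has a methoxy ether (-OCH3) but the bridging atom is O, not S.
(C) has a methoxy ether (-OCH3) but the bridging atom is O, not S.
(D) contains a methylthio ether (-SCH3), which satisfies every atom and bond constraint.
So the answer is (D).

D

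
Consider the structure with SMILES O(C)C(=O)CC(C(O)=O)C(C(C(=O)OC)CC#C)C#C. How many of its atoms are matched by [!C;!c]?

6

Check the 20 heavy atoms by environment: 14× C → no; 6× O → match.
That gives 6 matching atoms.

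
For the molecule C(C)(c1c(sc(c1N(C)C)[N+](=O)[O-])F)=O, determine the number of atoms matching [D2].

The query [D2] means: atom with exactly two heavy-atom neighbours.
Check the 15 heavy atoms by environment: 1× s (aromatic, D2) → match; 4× c (aromatic, D3) → no; 1× F (D1) → no; 1× C (D3) → no; 2× O (D1) → no; 3× C (D1) → no; 1× N (D3) → no; 1× N (charge +1, D3) → no; 1× O (charge -1, D1) → no.
That gives 1 matching atom.

1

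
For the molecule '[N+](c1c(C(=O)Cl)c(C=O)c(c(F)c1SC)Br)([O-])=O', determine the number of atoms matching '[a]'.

Check the 18 heavy atoms by environment: 6× c (aromatic) → match; 3× C → no; 3× O → no; 1× Cl → no; 1× F → no; 1× N (charge +1) → no; 1× O (charge -1) → no; 1× S → no; 1× Br → no.
That gives 6 matching atoms.

6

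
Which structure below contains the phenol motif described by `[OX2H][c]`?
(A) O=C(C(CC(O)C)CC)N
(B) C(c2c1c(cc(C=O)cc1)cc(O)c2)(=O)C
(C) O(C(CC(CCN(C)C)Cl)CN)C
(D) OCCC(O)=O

[OX2H][c] describes a hydroxyl oxygen attached to an aromatic carbon (a phenol).
(A) has a hydroxyl group (-OH) but the -OH is on an aliphatic carbon, not an aromatic c.
(B) contains a hydroxyl group (-OH), which satisfies every atom and bond constraint.
(C) has a methoxy ether (-OCH3) but the oxygen has H0, not H1.
(D) has a hydroxyl group (-OH) but the -OH is on an aliphatic carbon, not an aromatic c.
So the answer is (B).

B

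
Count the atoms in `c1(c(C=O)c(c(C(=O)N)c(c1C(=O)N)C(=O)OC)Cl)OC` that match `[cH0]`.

6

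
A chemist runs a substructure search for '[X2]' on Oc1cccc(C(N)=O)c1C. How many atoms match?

1

The query [X2] means: any atom with exactly two total connections (bonds + H).
Check the 11 heavy atoms by environment: 6× c (aromatic, X3) → no; 1× C (X4) → no; 1× C (X3) → no; 1× O (X1) → no; 1× N (X3) → no; 1× O (X2) → match.
That gives 1 matching atom.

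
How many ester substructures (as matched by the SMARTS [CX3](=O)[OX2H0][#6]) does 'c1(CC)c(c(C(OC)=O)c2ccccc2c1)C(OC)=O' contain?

2

[CX3](=O)[OX2H0][#6] is the SMARTS for an ester: a carbonyl carbon bonded to an oxygen that is itself bonded to carbon (no H on that O).
The molecule carries 2 separate instances of a methyl-ester group (-C(=O)OCH3) meeting every constraint; each maps to a distinct set of atoms, giving 2 matches.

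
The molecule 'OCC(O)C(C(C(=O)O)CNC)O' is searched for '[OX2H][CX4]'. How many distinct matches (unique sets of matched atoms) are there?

[OX2H][CX4] is the SMARTS for an aliphatic alcohol: a hydroxyl oxygen bound to an sp3 (X4) carbon.
The molecule carries 3 separate instances of a hydroxyl group (-OH) meeting every constraint; each maps to a distinct set of atoms, giving 3 matches.

3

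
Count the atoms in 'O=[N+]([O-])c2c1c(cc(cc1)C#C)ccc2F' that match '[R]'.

10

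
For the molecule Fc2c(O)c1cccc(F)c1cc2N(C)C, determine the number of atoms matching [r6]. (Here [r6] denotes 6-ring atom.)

The query [r6] means: r6 matches atoms in a six-membered ring.
Check the 16 heavy atoms by environment: 10× c (aromatic, in 6-ring) → match; 1× O (acyclic) → no; 2× F (acyclic) → no; 1× N (acyclic) → no; 2× C (acyclic) → no.
That gives 10 matching atoms.

10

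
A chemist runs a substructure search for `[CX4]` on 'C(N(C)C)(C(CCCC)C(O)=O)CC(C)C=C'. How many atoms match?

11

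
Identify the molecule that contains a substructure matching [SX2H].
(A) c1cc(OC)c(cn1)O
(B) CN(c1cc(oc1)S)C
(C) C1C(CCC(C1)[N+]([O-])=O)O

B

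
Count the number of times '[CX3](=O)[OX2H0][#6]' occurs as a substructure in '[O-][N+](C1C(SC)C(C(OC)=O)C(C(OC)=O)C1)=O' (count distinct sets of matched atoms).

2

[CX3](=O)[OX2H0][#6] is the SMARTS for an ester: a carbonyl carbon bonded to an oxygen that is itself bonded to carbon (no H on that O).
The molecule carries 2 separate instances of a methyl-ester group (-C(=O)OCH3) meeting every constraint; each maps to a distinct set of atoms, giving 2 matches.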